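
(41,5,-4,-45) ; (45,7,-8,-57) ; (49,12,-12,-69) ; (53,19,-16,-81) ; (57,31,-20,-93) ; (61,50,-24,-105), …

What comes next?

First component goes 41, 45, 49, 53, 57, 61 → 65 (+4 each step).
Second component: each term is the sum of the two before it, so 5, 7, 12, 19, 31, 50 → 81.
Third component — −4 each step: -4, -8, -12, -16, -20, -24 → -28.
Fourth component — −12 each step: -45, -57, -69, -81, -93, -105 → -117.
So the next element is (65,81,-28,-117).

(65,81,-28,-117)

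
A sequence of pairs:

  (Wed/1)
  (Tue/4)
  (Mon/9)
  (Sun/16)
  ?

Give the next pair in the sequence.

Day — runs backward through the weekdays Mon→Sun: Wed, Tue, Mon, Sun → Sat.
Second slot: 1, 4, 9, 16 → 25 (perfect squares: 1², 2², 3², …).
So the next pair is (Sat/25).

(Sat/25)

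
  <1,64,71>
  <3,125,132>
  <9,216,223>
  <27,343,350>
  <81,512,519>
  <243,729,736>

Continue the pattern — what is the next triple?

First component: ×3 each step; 1, 3, 9, 27, 81, 243 → 729.
Second component: perfect cubes: 4³, 5³, 6³, …; 64, 125, 216, 343, 512, 729 → 1000.
Third component: 71, 132, 223, 350, 519, 736 → 1007 (always 7 more than the second component).
So the next triple is <729,1000,1007>.

<729,1000,1007>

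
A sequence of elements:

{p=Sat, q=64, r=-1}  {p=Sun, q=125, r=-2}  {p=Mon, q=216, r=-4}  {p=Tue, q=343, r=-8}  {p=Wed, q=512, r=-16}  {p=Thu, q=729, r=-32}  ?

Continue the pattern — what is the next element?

{p=Fri, q=1000, r=-64}

P: Sat, Sun, Mon, Tue, Wed, Thu → Fri (runs through the weekdays Mon→Sun).
Q — perfect cubes: 4³, 5³, 6³, …: 64, 125, 216, 343, 512, 729 → 1000.
R: ×2 each step; -1, -2, -4, -8, -16, -32 → -64.
Combining the parts gives {p=Fri, q=1000, r=-64}.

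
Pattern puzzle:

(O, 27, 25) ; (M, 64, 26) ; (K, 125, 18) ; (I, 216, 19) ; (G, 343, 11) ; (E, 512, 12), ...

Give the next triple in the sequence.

(C, 729, 4)

Letter — letters move back 2 places in the alphabet: O, M, K, I, G, E → C.
For the second component, perfect cubes: 3³, 4³, 5³, …: 27, 64, 125, 216, 343, 512 → 729.
Third component: 25, 26, 18, 19, 11, 12 → 4 (alternating steps +1, −8, +1, −8, …).
Combining the parts gives (C, 729, 4).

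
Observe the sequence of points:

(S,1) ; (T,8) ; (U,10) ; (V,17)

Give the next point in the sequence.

(W,19)

Letter: S, T, U, V → W (letters move forward 1 place in the alphabet).
Second slot goes 1, 8, 10, 17 → 19 (alternating steps +7, +2, +7, +2, …).
Combining the parts gives (W,19).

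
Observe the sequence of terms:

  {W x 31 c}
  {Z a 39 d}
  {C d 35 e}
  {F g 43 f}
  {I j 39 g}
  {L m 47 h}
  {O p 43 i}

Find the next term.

{R s 51 j}

First letter: W, Z, C, F, I, L, O → R (letters move forward 3 places in the alphabet, wrapping Z→A).
Second letter: x, a, d, g, j, m, p → s (letters move forward 3 places in the alphabet, wrapping Z→A).
For the third coordinate, alternating steps +8, −4, +8, −4, …: 31, 39, 35, 43, 39, 47, 43 → 51.
Third letter goes c, d, e, f, g, h, i → j (letters move forward 1 place in the alphabet).
Putting it together: {R s 51 j}.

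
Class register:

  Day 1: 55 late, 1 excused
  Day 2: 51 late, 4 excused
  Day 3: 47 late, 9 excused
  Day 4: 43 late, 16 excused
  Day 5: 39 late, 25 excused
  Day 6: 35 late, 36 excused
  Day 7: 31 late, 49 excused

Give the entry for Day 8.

27 late, 64 excused

Late goes 55, 51, 47, 43, 39, 35, 31 → 27 (−4 each step).
Excused — perfect squares: 1², 2², 3², …: 1, 4, 9, 16, 25, 36, 49 → 64.
Putting it together: 27 late, 64 excused.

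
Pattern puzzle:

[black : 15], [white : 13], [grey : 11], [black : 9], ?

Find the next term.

Shade: black, white, grey, black → white (repeats black → white → grey).
For the second coordinate, −2 each step: 15, 13, 11, 9 → 7.
So the next term is [white : 7].

[white : 7]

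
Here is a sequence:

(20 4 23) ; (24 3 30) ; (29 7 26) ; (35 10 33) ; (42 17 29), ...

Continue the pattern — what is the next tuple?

First slot: 20, 24, 29, 35, 42 → 50 (differences are 4, 5, 6, … (increasing by 1 each time)).
Second slot: each term is the sum of the two before it, so 4, 3, 7, 10, 17 → 27.
Third slot — alternating steps +7, −4, +7, −4, …: 23, 30, 26, 33, 29 → 36.
So the next tuple is (50 27 36).

(50 27 36)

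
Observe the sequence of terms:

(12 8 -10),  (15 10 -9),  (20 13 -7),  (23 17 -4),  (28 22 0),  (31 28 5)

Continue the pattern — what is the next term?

First coordinate: alternating steps +3, +5, +3, +5, …; 12, 15, 20, 23, 28, 31 → 36.
Second coordinate — differences are 2, 3, 4, … (increasing by 1 each time): 8, 10, 13, 17, 22, 28 → 35.
Third coordinate — differences are 1, 2, 3, … (increasing by 1 each time): -10, -9, -7, -4, 0, 5 → 11.
Combining the parts gives (36 35 11).

(36 35 11)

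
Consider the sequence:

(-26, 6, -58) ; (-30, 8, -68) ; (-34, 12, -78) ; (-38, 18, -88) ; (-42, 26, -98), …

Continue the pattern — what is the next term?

First value: −4 each step; -26, -30, -34, -38, -42 → -46.
Second value: differences are 2, 4, 6, … (increasing by 2 each time), so 6, 8, 12, 18, 26 → 36.
Third value goes -58, -68, -78, -88, -98 → -108 (−10 each step).
Combining the parts gives (-46, 36, -108).

(-46, 36, -108)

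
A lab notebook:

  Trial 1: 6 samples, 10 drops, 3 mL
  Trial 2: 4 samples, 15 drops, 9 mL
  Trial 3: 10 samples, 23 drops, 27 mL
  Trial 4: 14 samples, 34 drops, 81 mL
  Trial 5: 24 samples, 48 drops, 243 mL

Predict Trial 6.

For the samples, each term is the sum of the two before it: 6, 4, 10, 14, 24 → 38.
Drops: differences are 5, 8, 11, … (increasing by 3 each time), so 10, 15, 23, 34, 48 → 65.
ML — ×3 each step: 3, 9, 27, 81, 243 → 729.
Putting it together: 38 samples, 65 drops, 729 mL.

38 samples, 65 drops, 729 mL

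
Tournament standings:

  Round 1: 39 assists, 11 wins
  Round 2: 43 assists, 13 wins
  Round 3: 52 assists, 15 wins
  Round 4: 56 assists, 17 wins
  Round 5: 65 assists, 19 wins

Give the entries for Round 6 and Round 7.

69 assists, 21 wins; 78 assists, 23 wins

Assists — alternating steps +4, +9, +4, +9, …: 39, 43, 52, 56, 65 → 69 → 78.
For the wins, +2 each step: 11, 13, 15, 17, 19 → 21 → 23.
So the next two lines are 69 assists, 21 wins and 78 assists, 23 wins.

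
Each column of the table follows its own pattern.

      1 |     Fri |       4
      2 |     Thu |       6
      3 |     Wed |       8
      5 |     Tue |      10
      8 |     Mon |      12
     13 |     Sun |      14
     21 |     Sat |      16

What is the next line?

34  Fri  18

For the first component, each term is the sum of the two before it: 1, 2, 3, 5, 8, 13, 21 → 34.
Day: runs backward through the weekdays Mon→Sun, so Fri, Thu, Wed, Tue, Mon, Sun, Sat → Fri.
Third component: +2 each step, so 4, 6, 8, 10, 12, 14, 16 → 18.
So the next line is 34  Fri  18.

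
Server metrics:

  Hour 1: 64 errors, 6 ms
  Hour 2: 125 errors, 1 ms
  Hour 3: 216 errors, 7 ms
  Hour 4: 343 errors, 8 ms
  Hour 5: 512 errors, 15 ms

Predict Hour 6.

729 errors, 23 ms

Errors: perfect cubes: 4³, 5³, 6³, …; 64, 125, 216, 343, 512 → 729.
Ms goes 6, 1, 7, 8, 15 → 23 (each term is the sum of the two before it).
Putting it together: 729 errors, 23 ms.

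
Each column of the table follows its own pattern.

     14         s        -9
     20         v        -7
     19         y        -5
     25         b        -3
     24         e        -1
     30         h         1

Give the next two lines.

29  k  3; 35  n  5

First component: alternating steps +6, −1, +6, −1, …; 14, 20, 19, 25, 24, 30 → 29 → 35.
Letter: letters move forward 3 places in the alphabet, wrapping Z→A; s, v, y, b, e, h → k → n.
Third component goes -9, -7, -5, -3, -1, 1 → 3 → 5 (+2 each step).
Putting the parts together: 29  k  3 and then 35  n  5.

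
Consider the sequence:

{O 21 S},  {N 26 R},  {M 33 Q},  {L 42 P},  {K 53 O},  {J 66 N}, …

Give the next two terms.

First letter: letters move back 1 place in the alphabet, so O, N, M, L, K, J → I → H.
Second coordinate — differences are 5, 7, 9, … (increasing by 2 each time): 21, 26, 33, 42, 53, 66 → 81 → 98.
Second letter: letters move back 1 place in the alphabet; S, R, Q, P, O, N → M → L.
So the next two terms are {I 81 M} and {H 98 L}.

{I 81 M}, {H 98 L}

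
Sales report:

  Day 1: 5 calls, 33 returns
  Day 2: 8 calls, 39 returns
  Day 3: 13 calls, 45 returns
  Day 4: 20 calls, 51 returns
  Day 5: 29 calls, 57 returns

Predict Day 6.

Calls: differences are 3, 5, 7, … (increasing by 2 each time), so 5, 8, 13, 20, 29 → 40.
Returns goes 33, 39, 45, 51, 57 → 63 (+6 each step).
So the next row is 40 calls, 63 returns.

40 calls, 63 returns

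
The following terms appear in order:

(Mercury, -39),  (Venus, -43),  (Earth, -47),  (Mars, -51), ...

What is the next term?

(Jupiter, -55)

Planet: runs through the planets Mercury→Neptune, so Mercury, Venus, Earth, Mars → Jupiter.
For the second value, −4 each step: -39, -43, -47, -51 → -55.
So the next term is (Jupiter, -55).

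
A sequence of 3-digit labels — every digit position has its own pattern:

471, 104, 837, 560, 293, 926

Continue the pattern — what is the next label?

First digit: −3 each step, mod 10; 4, 1, 8, 5, 2, 9 → 6.
Second digit: +3 each step, mod 10, so 7, 0, 3, 6, 9, 2 → 5.
Third digit: 1, 4, 7, 0, 3, 6 → 9 (+3 each step, mod 10).
Combining the parts gives 659.

659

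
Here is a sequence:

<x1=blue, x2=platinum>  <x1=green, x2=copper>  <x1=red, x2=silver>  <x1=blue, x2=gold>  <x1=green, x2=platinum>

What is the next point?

<x1=red, x2=copper>

X1: repeats blue → green → red; blue, green, red, blue, green → red.
X2: repeats platinum → copper → silver → gold, so platinum, copper, silver, gold, platinum → copper.
Combining the parts gives <x1=red, x2=copper>.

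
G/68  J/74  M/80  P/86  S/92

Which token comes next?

V/98

Letter: G, J, M, P, S → V (letters move forward 3 places in the alphabet).
Second component: +6 each step; 68, 74, 80, 86, 92 → 98.
Putting it together: V/98.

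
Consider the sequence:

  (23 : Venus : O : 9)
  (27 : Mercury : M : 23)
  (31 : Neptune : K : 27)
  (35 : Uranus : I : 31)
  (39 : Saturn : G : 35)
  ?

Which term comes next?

(43 : Jupiter : E : 39)

First component: +4 each step, so 23, 27, 31, 35, 39 → 43.
Planet goes Venus, Mercury, Neptune, Uranus, Saturn → Jupiter (runs backward through the planets Mercury→Neptune).
Letter: letters move back 2 places in the alphabet; O, M, K, I, G → E.
Fourth component goes 9, 23, 27, 31, 35 → 39 (always the previous value of the first component).
So the next term is (43 : Jupiter : E : 39).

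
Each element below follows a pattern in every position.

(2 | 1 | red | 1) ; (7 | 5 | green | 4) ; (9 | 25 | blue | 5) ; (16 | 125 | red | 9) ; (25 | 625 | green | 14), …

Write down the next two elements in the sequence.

(41 | 3125 | blue | 23), (66 | 15625 | red | 37)

First slot: each term is the sum of the two before it, so 2, 7, 9, 16, 25 → 41 → 66.
Second slot — ×5 each step: 1, 5, 25, 125, 625 → 3125 → 15625.
Colour: repeats red → green → blue, so red, green, blue, red, green → blue → red.
Fourth slot: each term is the sum of the two before it; 1, 4, 5, 9, 14 → 23 → 37.
So the next two elements are (41 | 3125 | blue | 23) and (66 | 15625 | red | 37).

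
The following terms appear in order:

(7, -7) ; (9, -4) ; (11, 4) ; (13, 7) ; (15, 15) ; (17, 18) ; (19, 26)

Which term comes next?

First entry: +2 each step; 7, 9, 11, 13, 15, 17, 19 → 21.
Second entry — alternating steps +3, +8, +3, +8, …: -7, -4, 4, 7, 15, 18, 26 → 29.
Combining the parts gives (21, 29).

(21, 29)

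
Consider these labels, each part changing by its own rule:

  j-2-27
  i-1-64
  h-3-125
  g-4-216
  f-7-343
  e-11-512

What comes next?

Letter: j, i, h, g, f, e → d (letters move back 1 place in the alphabet).
Second component goes 2, 1, 3, 4, 7, 11 → 18 (each term is the sum of the two before it).
For the third component, perfect cubes: 3³, 4³, 5³, …: 27, 64, 125, 216, 343, 512 → 729.
Combining the parts gives d-18-729.

d-18-729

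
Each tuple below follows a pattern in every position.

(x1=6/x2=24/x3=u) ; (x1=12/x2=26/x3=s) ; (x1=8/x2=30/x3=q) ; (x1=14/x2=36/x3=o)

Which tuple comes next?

(x1=10/x2=44/x3=m)

X1: alternating steps +6, −4, +6, −4, …; 6, 12, 8, 14 → 10.
X2: differences are 2, 4, 6, … (increasing by 2 each time); 24, 26, 30, 36 → 44.
X3 — letters move back 2 places in the alphabet: u, s, q, o → m.
So the next tuple is (x1=10/x2=44/x3=m).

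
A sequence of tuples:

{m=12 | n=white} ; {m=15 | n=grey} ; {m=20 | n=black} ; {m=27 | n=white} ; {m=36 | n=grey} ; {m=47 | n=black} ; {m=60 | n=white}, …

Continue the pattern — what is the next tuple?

{m=75 | n=grey}

For the m, differences are 3, 5, 7, … (increasing by 2 each time): 12, 15, 20, 27, 36, 47, 60 → 75.
N: white, grey, black, white, grey, black, white → grey (repeats white → grey → black).
Putting it together: {m=75 | n=grey}.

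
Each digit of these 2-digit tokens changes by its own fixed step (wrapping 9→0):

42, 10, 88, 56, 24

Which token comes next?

92

For the first digit, −3 each step, mod 10: 4, 1, 8, 5, 2 → 9.
Second digit — −2 each step, mod 10: 2, 0, 8, 6, 4 → 2.
Putting it together: 92.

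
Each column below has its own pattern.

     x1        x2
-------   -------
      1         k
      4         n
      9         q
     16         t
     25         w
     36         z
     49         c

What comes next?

Column x1 — perfect squares: 1², 2², 3², …: 1, 4, 9, 16, 25, 36, 49 → 64.
Column x2: letters move forward 3 places in the alphabet, wrapping Z→A; k, n, q, t, w, z, c → f.
So the next line is 64  f.

64  f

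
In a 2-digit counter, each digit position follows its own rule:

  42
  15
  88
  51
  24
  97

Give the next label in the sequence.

For the first digit, −3 each step, mod 10: 4, 1, 8, 5, 2, 9 → 6.
Second digit: +3 each step, mod 10, so 2, 5, 8, 1, 4, 7 → 0.
Putting it together: 60.

60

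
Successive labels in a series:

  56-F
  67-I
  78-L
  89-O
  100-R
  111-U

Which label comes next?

First component — +11 each step: 56, 67, 78, 89, 100, 111 → 122.
Letter: letters move forward 3 places in the alphabet; F, I, L, O, R, U → X.
Combining the parts gives 122-X.

122-X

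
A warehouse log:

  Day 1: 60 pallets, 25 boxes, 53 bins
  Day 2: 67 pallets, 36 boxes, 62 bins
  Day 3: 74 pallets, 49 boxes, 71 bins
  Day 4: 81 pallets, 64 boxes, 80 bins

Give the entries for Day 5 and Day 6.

88 pallets, 81 boxes, 89 bins; 95 pallets, 100 boxes, 98 bins

Pallets: +7 each step, so 60, 67, 74, 81 → 88 → 95.
Boxes — perfect squares: 5², 6², 7², …: 25, 36, 49, 64 → 81 → 100.
Bins: +9 each step, so 53, 62, 71, 80 → 89 → 98.
So the next two lines are 88 pallets, 81 boxes, 89 bins and 95 pallets, 100 boxes, 98 bins.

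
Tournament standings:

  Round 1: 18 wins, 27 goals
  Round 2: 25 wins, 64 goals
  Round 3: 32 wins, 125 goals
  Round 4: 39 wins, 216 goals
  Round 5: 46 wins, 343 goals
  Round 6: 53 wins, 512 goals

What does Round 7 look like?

60 wins, 729 goals

Wins: +7 each step, so 18, 25, 32, 39, 46, 53 → 60.
Goals — perfect cubes: 3³, 4³, 5³, …: 27, 64, 125, 216, 343, 512 → 729.
Combining the parts gives 60 wins, 729 goals.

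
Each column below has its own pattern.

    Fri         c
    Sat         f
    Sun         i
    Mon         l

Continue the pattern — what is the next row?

Tue  o

Day — runs through the weekdays Mon→Sun: Fri, Sat, Sun, Mon → Tue.
Letter — letters move forward 3 places in the alphabet: c, f, i, l → o.
Combining the parts gives Tue  o.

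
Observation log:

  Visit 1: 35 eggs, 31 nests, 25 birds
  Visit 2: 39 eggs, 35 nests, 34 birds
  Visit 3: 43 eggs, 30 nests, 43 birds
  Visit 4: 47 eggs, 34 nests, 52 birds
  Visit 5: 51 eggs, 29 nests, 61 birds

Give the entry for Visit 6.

Eggs: +4 each step, so 35, 39, 43, 47, 51 → 55.
Nests: alternating steps +4, −5, +4, −5, …, so 31, 35, 30, 34, 29 → 33.
Birds — +9 each step: 25, 34, 43, 52, 61 → 70.
So the next record is 55 eggs, 33 nests, 70 birds.

55 eggs, 33 nests, 70 birds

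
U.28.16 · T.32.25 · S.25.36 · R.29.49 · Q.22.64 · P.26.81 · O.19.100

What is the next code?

N.23.121

Letter — letters move back 1 place in the alphabet: U, T, S, R, Q, P, O → N.
Second component goes 28, 32, 25, 29, 22, 26, 19 → 23 (alternating steps +4, −7, +4, −7, …).
Third component goes 16, 25, 36, 49, 64, 81, 100 → 121 (perfect squares: 4², 5², 6², …).
Putting it together: N.23.121.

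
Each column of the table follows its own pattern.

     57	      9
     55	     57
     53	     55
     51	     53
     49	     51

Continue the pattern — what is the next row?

47  49

First component goes 57, 55, 53, 51, 49 → 47 (−2 each step).
Second component: always the previous value of the first component, so 9, 57, 55, 53, 51 → 49.
Combining the parts gives 47  49.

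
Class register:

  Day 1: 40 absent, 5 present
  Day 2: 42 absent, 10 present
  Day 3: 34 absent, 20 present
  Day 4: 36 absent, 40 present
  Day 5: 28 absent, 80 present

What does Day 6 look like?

30 absent, 160 present

For the absent, alternating steps +2, −8, +2, −8, …: 40, 42, 34, 36, 28 → 30.
Present: ×2 each step, so 5, 10, 20, 40, 80 → 160.
Putting it together: 30 absent, 160 present.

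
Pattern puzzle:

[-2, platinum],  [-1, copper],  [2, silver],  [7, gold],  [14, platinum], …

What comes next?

[23, copper]

First value: differences are 1, 3, 5, … (increasing by 2 each time); -2, -1, 2, 7, 14 → 23.
Metal — repeats platinum → copper → silver → gold: platinum, copper, silver, gold, platinum → copper.
So the next tuple is [23, copper].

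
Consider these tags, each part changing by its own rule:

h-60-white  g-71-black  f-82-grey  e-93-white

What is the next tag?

d-104-black

Letter: h, g, f, e → d (letters move back 1 place in the alphabet).
Second component goes 60, 71, 82, 93 → 104 (+11 each step).
Shade: repeats white → black → grey, so white, black, grey, white → black.
Combining the parts gives d-104-black.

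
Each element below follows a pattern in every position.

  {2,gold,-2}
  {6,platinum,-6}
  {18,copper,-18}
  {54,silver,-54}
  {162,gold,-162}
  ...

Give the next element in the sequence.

{486,platinum,-486}

First component — ×3 each step: 2, 6, 18, 54, 162 → 486.
For the metal, repeats gold → platinum → copper → silver: gold, platinum, copper, silver, gold → platinum.
For the third component, ×3 each step: -2, -6, -18, -54, -162 → -486.
Combining the parts gives {486,platinum,-486}.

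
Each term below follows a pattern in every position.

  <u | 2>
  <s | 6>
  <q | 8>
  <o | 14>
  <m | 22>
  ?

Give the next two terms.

Letter: letters move back 2 places in the alphabet; u, s, q, o, m → k → i.
Second component: 2, 6, 8, 14, 22 → 36 → 58 (each term is the sum of the two before it).
So the next two terms are <k | 36> and <i | 58>.

<k | 36>, <i | 58>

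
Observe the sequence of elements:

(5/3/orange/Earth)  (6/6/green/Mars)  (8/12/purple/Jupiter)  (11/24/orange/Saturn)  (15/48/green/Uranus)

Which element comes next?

(20/96/purple/Neptune)

First value: differences are 1, 2, 3, … (increasing by 1 each time), so 5, 6, 8, 11, 15 → 20.
Second value: 3, 6, 12, 24, 48 → 96 (×2 each step).
Colour goes orange, green, purple, orange, green → purple (repeats orange → green → purple).
For the planet, runs through the planets Mercury→Neptune: Earth, Mars, Jupiter, Saturn, Uranus → Neptune.
Putting it together: (20/96/purple/Neptune).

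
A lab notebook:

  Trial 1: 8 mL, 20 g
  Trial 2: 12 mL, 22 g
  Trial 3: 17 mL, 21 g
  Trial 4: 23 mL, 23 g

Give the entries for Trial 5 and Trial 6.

ML goes 8, 12, 17, 23 → 30 → 38 (differences are 4, 5, 6, … (increasing by 1 each time)).
G — alternating steps +2, −1, +2, −1, …: 20, 22, 21, 23 → 22 → 24.
So the next two lines are 30 mL, 22 g and 38 mL, 24 g.

30 mL, 22 g; 38 mL, 24 g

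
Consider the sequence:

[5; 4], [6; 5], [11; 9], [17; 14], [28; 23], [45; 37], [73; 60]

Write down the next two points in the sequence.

[118; 97], [191; 157]

First coordinate: each term is the sum of the two before it, so 5, 6, 11, 17, 28, 45, 73 → 118 → 191.
Second coordinate: each term is the sum of the two before it, so 4, 5, 9, 14, 23, 37, 60 → 97 → 157.
So the next two points are [118; 97] and [191; 157].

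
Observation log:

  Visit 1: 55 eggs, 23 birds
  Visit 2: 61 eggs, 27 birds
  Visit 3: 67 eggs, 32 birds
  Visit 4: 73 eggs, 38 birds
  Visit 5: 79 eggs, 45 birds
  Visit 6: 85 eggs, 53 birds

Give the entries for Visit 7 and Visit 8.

For the eggs, +6 each step: 55, 61, 67, 73, 79, 85 → 91 → 97.
For the birds, differences are 4, 5, 6, … (increasing by 1 each time): 23, 27, 32, 38, 45, 53 → 62 → 72.
Putting the parts together: 91 eggs, 62 birds and then 97 eggs, 72 birds.

91 eggs, 62 birds; 97 eggs, 72 birds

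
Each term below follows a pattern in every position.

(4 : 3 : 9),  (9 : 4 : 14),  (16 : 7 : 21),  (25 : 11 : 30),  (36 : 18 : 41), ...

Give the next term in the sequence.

For the first coordinate, perfect squares: 2², 3², 4², …: 4, 9, 16, 25, 36 → 49.
Second coordinate: 3, 4, 7, 11, 18 → 29 (each term is the sum of the two before it).
Third coordinate goes 9, 14, 21, 30, 41 → 54 (always 5 more than the first coordinate).
So the next term is (49 : 29 : 54).

(49 : 29 : 54)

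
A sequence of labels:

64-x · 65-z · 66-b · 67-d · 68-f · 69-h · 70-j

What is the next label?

First component — +1 each step: 64, 65, 66, 67, 68, 69, 70 → 71.
Letter: letters move forward 2 places in the alphabet, wrapping Z→A, so x, z, b, d, f, h, j → l.
Putting it together: 71-l.

71-l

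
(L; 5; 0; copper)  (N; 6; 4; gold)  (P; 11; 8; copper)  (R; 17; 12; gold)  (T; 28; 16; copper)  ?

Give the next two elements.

(V; 45; 20; gold), (X; 73; 24; copper)

For the letter, letters move forward 2 places in the alphabet: L, N, P, R, T → V → X.
Second slot: each term is the sum of the two before it, so 5, 6, 11, 17, 28 → 45 → 73.
Third slot: 0, 4, 8, 12, 16 → 20 → 24 (+4 each step).
Metal goes copper, gold, copper, gold, copper → gold → copper (alternates copper ↔ gold).
So the next two elements are (V; 45; 20; gold) and (X; 73; 24; copper).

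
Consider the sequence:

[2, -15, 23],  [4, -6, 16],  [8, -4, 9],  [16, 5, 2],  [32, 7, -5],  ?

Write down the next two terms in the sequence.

[64, 16, -12], [128, 18, -19]

First value: 2, 4, 8, 16, 32 → 64 → 128 (×2 each step).
Second value: alternating steps +9, +2, +9, +2, …; -15, -6, -4, 5, 7 → 16 → 18.
For the third value, −7 each step: 23, 16, 9, 2, -5 → -12 → -19.
Putting the parts together: [64, 16, -12] and then [128, 18, -19].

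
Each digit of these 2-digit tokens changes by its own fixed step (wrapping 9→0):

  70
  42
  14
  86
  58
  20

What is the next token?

For the first digit, −3 each step, mod 10: 7, 4, 1, 8, 5, 2 → 9.
Second digit: +2 each step, mod 10, so 0, 2, 4, 6, 8, 0 → 2.
Putting it together: 92.

92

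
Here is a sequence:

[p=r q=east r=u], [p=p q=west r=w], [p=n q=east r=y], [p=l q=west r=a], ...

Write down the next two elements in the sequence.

[p=j q=east r=c], [p=h q=west r=e]

P: letters move back 2 places in the alphabet; r, p, n, l → j → h.
Q — alternates east ↔ west: east, west, east, west → east → west.
R goes u, w, y, a → c → e (letters move forward 2 places in the alphabet, wrapping Z→A).
So the next two elements are [p=j q=east r=c] and [p=h q=west r=e].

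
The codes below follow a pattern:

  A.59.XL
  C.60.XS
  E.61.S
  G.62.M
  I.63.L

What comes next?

K.64.XL

Letter — letters move forward 2 places in the alphabet: A, C, E, G, I → K.
Second component: 59, 60, 61, 62, 63 → 64 (+1 each step).
Size goes XL, XS, S, M, L → XL (runs through clothing sizes XS→XL).
Putting it together: K.64.XL.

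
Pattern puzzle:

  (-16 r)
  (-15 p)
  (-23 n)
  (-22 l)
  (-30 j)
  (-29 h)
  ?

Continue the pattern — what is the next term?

First part: alternating steps +1, −8, +1, −8, …, so -16, -15, -23, -22, -30, -29 → -37.
For the letter, letters move back 2 places in the alphabet: r, p, n, l, j, h → f.
Putting it together: (-37 f).

(-37 f)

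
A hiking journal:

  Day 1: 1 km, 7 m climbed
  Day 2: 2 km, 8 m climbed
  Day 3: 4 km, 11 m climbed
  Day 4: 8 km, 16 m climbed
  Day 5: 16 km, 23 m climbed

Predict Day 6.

32 km, 32 m climbed

Km: ×2 each step; 1, 2, 4, 8, 16 → 32.
M climbed goes 7, 8, 11, 16, 23 → 32 (differences are 1, 3, 5, … (increasing by 2 each time)).
So the next row is 32 km, 32 m climbed.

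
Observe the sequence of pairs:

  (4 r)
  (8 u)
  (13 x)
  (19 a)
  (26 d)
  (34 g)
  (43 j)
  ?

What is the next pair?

For the first part, differences are 4, 5, 6, … (increasing by 1 each time): 4, 8, 13, 19, 26, 34, 43 → 53.
Letter: letters move forward 3 places in the alphabet, wrapping Z→A; r, u, x, a, d, g, j → m.
Putting it together: (53 m).

(53 m)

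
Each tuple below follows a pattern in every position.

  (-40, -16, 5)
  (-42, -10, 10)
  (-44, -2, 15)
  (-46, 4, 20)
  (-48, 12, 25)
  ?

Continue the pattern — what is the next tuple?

(-50, 18, 30)

First component: −2 each step, so -40, -42, -44, -46, -48 → -50.
Second component: -16, -10, -2, 4, 12 → 18 (alternating steps +6, +8, +6, +8, …).
For the third component, +5 each step: 5, 10, 15, 20, 25 → 30.
Putting it together: (-50, 18, 30).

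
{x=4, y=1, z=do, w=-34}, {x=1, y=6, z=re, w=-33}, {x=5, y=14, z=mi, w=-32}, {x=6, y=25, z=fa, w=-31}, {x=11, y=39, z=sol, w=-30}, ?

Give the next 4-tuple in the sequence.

For the x, each term is the sum of the two before it: 4, 1, 5, 6, 11 → 17.
Y: differences are 5, 8, 11, … (increasing by 3 each time), so 1, 6, 14, 25, 39 → 56.
Z goes do, re, mi, fa, sol → la (runs through the solfège scale do→ti).
W: -34, -33, -32, -31, -30 → -29 (+1 each step).
So the next 4-tuple is {x=17, y=56, z=la, w=-29}.

{x=17, y=56, z=la, w=-29}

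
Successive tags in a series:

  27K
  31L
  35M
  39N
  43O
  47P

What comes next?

First component: +4 each step, so 27, 31, 35, 39, 43, 47 → 51.
For the letter, letters move forward 1 place in the alphabet: K, L, M, N, O, P → Q.
Putting it together: 51Q.

51Q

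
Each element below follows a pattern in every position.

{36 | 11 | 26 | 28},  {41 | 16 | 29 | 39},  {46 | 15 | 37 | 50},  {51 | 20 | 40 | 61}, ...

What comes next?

{56 | 19 | 48 | 72}

First value: 36, 41, 46, 51 → 56 (+5 each step).
Second value: 11, 16, 15, 20 → 19 (alternating steps +5, −1, +5, −1, …).
Third value: alternating steps +3, +8, +3, +8, …; 26, 29, 37, 40 → 48.
Fourth value: +11 each step; 28, 39, 50, 61 → 72.
Putting it together: {56 | 19 | 48 | 72}.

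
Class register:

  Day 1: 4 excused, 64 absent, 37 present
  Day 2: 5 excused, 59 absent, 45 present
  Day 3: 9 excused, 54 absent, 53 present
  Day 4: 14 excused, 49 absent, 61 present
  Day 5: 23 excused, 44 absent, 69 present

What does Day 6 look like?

Excused goes 4, 5, 9, 14, 23 → 37 (each term is the sum of the two before it).
For the absent, −5 each step: 64, 59, 54, 49, 44 → 39.
Present goes 37, 45, 53, 61, 69 → 77 (+8 each step).
Putting it together: 37 excused, 39 absent, 77 present.

37 excused, 39 absent, 77 present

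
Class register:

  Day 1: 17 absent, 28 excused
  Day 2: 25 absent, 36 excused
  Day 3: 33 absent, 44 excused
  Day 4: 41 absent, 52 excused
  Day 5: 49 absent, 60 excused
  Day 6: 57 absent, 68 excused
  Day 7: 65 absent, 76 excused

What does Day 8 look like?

Absent: +8 each step; 17, 25, 33, 41, 49, 57, 65 → 73.
Excused: always 11 more than the absent, so 28, 36, 44, 52, 60, 68, 76 → 84.
So the next line is 73 absent, 84 excused.

73 absent, 84 excused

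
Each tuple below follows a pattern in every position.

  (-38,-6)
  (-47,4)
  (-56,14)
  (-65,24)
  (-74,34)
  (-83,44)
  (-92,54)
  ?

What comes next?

For the first component, −9 each step: -38, -47, -56, -65, -74, -83, -92 → -101.
Second component: +10 each step; -6, 4, 14, 24, 34, 44, 54 → 64.
So the next tuple is (-101,64).

(-101,64)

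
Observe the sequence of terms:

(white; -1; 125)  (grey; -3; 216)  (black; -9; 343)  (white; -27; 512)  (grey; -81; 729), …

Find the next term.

(black; -243; 1000)

Shade goes white, grey, black, white, grey → black (repeats white → grey → black).
For the second value, ×3 each step: -1, -3, -9, -27, -81 → -243.
For the third value, perfect cubes: 5³, 6³, 7³, …: 125, 216, 343, 512, 729 → 1000.
Combining the parts gives (black; -243; 1000).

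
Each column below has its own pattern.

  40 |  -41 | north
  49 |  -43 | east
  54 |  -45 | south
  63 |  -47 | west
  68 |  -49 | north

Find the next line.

77  -51  east

First component: alternating steps +9, +5, +9, +5, …; 40, 49, 54, 63, 68 → 77.
Second component goes -41, -43, -45, -47, -49 → -51 (−2 each step).
Direction — repeats north → east → south → west: north, east, south, west, north → east.
So the next line is 77  -51  east.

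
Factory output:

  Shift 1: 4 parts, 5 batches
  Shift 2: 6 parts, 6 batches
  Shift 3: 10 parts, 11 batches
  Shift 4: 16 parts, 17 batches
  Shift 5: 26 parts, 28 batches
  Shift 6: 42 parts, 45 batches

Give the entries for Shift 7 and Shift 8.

Parts goes 4, 6, 10, 16, 26, 42 → 68 → 110 (each term is the sum of the two before it).
Batches: 5, 6, 11, 17, 28, 45 → 73 → 118 (each term is the sum of the two before it).
So the next two rows are 68 parts, 73 batches and 110 parts, 118 batches.

68 parts, 73 batches; 110 parts, 118 batches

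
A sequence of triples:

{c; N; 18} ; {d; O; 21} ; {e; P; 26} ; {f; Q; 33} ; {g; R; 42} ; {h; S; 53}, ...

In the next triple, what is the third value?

66

Third value: differences are 3, 5, 7, … (increasing by 2 each time), so 18, 21, 26, 33, 42, 53 → 66.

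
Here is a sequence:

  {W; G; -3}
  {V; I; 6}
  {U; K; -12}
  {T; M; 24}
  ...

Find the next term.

{S; O; -48}

First letter: W, V, U, T → S (letters move back 1 place in the alphabet).
Second letter: letters move forward 2 places in the alphabet, so G, I, K, M → O.
Third part goes -3, 6, -12, 24 → -48 (×(-2) each step).
Combining the parts gives {S; O; -48}.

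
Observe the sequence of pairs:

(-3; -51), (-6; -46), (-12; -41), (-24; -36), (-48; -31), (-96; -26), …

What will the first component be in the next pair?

-192

First component: ×2 each step, so -3, -6, -12, -24, -48, -96 → -192.
Second component: -51, -46, -41, -36, -31, -26 → -21 (+5 each step).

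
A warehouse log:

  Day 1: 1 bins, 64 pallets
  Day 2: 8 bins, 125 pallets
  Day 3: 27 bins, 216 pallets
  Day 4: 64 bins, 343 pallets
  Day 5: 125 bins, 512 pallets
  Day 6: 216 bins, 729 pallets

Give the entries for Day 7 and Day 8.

For the bins, perfect cubes: 1³, 2³, 3³, …: 1, 8, 27, 64, 125, 216 → 343 → 512.
Pallets: perfect cubes: 4³, 5³, 6³, …; 64, 125, 216, 343, 512, 729 → 1000 → 1331.
Putting the parts together: 343 bins, 1000 pallets and then 512 bins, 1331 pallets.

343 bins, 1000 pallets; 512 bins, 1331 pallets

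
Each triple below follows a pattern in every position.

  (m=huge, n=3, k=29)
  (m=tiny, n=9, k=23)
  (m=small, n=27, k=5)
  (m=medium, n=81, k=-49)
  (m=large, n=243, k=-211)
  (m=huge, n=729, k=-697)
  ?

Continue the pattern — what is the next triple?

(m=tiny, n=2187, k=-2155)

M — repeats huge → tiny → small → medium → large: huge, tiny, small, medium, large, huge → tiny.
N: ×3 each step, so 3, 9, 27, 81, 243, 729 → 2187.
K: together with the n always sums to 32; 29, 23, 5, -49, -211, -697 → -2155.
Putting it together: (m=tiny, n=2187, k=-2155).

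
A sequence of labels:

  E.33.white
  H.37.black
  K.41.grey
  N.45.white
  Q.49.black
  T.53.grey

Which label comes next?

Letter goes E, H, K, N, Q, T → W (letters move forward 3 places in the alphabet).
Second component goes 33, 37, 41, 45, 49, 53 → 57 (+4 each step).
Shade: repeats white → black → grey; white, black, grey, white, black, grey → white.
Putting it together: W.57.white.

W.57.white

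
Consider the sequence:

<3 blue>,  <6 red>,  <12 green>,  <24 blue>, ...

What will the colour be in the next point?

Colour — repeats blue → red → green: blue, red, green, blue → red.

red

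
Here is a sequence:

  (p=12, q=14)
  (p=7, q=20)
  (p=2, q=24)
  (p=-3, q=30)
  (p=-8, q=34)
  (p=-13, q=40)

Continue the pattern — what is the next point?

(p=-18, q=44)

P — −5 each step: 12, 7, 2, -3, -8, -13 → -18.
Q: 14, 20, 24, 30, 34, 40 → 44 (alternating steps +6, +4, +6, +4, …).
So the next point is (p=-18, q=44).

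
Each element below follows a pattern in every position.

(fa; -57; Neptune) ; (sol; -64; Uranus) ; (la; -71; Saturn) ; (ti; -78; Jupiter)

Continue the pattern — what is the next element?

Note: fa, sol, la, ti → do (runs through the solfège scale do→ti).
Second part — −7 each step: -57, -64, -71, -78 → -85.
Planet — runs backward through the planets Mercury→Neptune: Neptune, Uranus, Saturn, Jupiter → Mars.
Putting it together: (do; -85; Mars).

(do; -85; Mars)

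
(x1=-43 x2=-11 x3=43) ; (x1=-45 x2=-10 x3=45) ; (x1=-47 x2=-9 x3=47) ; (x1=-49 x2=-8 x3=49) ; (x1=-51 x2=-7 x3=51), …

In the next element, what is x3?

53

X1: −2 each step; -43, -45, -47, -49, -51 → -53.
X3: 43, 45, 47, 49, 51 → 53 (always the negative of the x1).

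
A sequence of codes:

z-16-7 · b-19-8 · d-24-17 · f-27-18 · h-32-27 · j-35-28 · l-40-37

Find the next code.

n-43-38

Letter: letters move forward 2 places in the alphabet, wrapping Z→A; z, b, d, f, h, j, l → n.
For the second component, alternating steps +3, +5, +3, +5, …: 16, 19, 24, 27, 32, 35, 40 → 43.
Third component — alternating steps +1, +9, +1, +9, …: 7, 8, 17, 18, 27, 28, 37 → 38.
Combining the parts gives n-43-38.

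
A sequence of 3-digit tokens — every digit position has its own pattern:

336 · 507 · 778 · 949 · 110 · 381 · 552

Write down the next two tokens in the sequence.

First digit: 3, 5, 7, 9, 1, 3, 5 → 7 → 9 (+2 each step, mod 10).
Second digit goes 3, 0, 7, 4, 1, 8, 5 → 2 → 9 (−3 each step, mod 10).
Third digit: +1 each step, mod 10; 6, 7, 8, 9, 0, 1, 2 → 3 → 4.
So the next two tokens are 723 and 994.

723 then 994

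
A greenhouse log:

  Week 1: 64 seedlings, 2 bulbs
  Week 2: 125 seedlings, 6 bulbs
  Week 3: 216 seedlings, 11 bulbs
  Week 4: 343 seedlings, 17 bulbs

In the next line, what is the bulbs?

Seedlings — perfect cubes: 4³, 5³, 6³, …: 64, 125, 216, 343 → 512.
Bulbs: 2, 6, 11, 17 → 24 (differences are 4, 5, 6, … (increasing by 1 each time)).

24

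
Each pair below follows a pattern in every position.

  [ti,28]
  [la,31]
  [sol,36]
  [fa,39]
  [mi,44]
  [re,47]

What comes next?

[do,52]

Note: ti, la, sol, fa, mi, re → do (runs backward through the solfège scale do→ti).
Second entry — alternating steps +3, +5, +3, +5, …: 28, 31, 36, 39, 44, 47 → 52.
So the next pair is [do,52].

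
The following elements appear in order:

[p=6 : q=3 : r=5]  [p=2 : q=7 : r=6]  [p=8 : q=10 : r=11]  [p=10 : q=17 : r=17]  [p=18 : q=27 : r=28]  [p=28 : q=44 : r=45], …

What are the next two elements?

P: 6, 2, 8, 10, 18, 28 → 46 → 74 (each term is the sum of the two before it).
For the q, each term is the sum of the two before it: 3, 7, 10, 17, 27, 44 → 71 → 115.
R: 5, 6, 11, 17, 28, 45 → 73 → 118 (each term is the sum of the two before it).
Putting the parts together: [p=46 : q=71 : r=73] and then [p=74 : q=115 : r=118].

[p=46 : q=71 : r=73], [p=74 : q=115 : r=118]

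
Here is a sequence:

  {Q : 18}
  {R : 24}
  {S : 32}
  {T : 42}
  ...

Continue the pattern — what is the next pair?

{U : 54}

Letter: letters move forward 1 place in the alphabet; Q, R, S, T → U.
Second slot — differences are 6, 8, 10, … (increasing by 2 each time): 18, 24, 32, 42 → 54.
Combining the parts gives {U : 54}.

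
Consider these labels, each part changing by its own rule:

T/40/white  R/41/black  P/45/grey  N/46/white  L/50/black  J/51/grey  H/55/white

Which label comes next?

For the letter, letters move back 2 places in the alphabet: T, R, P, N, L, J, H → F.
Second component: 40, 41, 45, 46, 50, 51, 55 → 56 (alternating steps +1, +4, +1, +4, …).
For the shade, repeats white → black → grey: white, black, grey, white, black, grey, white → black.
Putting it together: F/56/black.

F/56/black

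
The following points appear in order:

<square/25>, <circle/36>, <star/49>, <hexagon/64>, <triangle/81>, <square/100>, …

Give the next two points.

Shape: repeats square → circle → star → hexagon → triangle, so square, circle, star, hexagon, triangle, square → circle → star.
For the second slot, perfect squares: 5², 6², 7², …: 25, 36, 49, 64, 81, 100 → 121 → 144.
So the next two points are <circle/121> and <star/144>.

<circle/121>, <star/144>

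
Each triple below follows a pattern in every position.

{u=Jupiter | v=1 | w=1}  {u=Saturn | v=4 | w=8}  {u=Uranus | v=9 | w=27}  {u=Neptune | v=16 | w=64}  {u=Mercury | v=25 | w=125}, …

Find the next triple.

{u=Venus | v=36 | w=216}

U — runs through the planets Mercury→Neptune: Jupiter, Saturn, Uranus, Neptune, Mercury → Venus.
V — perfect squares: 1², 2², 3², …: 1, 4, 9, 16, 25 → 36.
W goes 1, 8, 27, 64, 125 → 216 (perfect cubes: 1³, 2³, 3³, …).
So the next triple is {u=Venus | v=36 | w=216}.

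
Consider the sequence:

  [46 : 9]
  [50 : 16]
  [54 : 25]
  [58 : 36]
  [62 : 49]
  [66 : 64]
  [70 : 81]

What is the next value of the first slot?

74

First slot: +4 each step, so 46, 50, 54, 58, 62, 66, 70 → 74.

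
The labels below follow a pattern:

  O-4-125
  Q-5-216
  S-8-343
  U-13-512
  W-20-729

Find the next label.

Letter: letters move forward 2 places in the alphabet, so O, Q, S, U, W → Y.
Second component goes 4, 5, 8, 13, 20 → 29 (differences are 1, 3, 5, … (increasing by 2 each time)).
Third component goes 125, 216, 343, 512, 729 → 1000 (perfect cubes: 5³, 6³, 7³, …).
Putting it together: Y-29-1000.

Y-29-1000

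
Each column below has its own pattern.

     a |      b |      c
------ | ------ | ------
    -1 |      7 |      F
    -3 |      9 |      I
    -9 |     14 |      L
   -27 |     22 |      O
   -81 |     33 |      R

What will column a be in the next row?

-243

Column a goes -1, -3, -9, -27, -81 → -243 (×3 each step).
Column b goes 7, 9, 14, 22, 33 → 47 (differences are 2, 5, 8, … (increasing by 3 each time)).
Column c: letters move forward 3 places in the alphabet, so F, I, L, O, R → U.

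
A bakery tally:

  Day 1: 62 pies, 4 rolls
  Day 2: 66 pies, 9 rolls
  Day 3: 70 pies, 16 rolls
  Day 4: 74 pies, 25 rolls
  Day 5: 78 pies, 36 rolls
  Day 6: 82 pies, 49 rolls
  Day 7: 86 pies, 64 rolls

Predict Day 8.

90 pies, 81 rolls

Pies goes 62, 66, 70, 74, 78, 82, 86 → 90 (+4 each step).
Rolls: perfect squares: 2², 3², 4², …, so 4, 9, 16, 25, 36, 49, 64 → 81.
Combining the parts gives 90 pies, 81 rolls.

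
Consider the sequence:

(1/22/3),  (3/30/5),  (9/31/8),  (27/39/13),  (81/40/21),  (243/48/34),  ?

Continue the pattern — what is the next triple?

First coordinate: ×3 each step; 1, 3, 9, 27, 81, 243 → 729.
Second coordinate goes 22, 30, 31, 39, 40, 48 → 49 (alternating steps +8, +1, +8, +1, …).
Third coordinate: 3, 5, 8, 13, 21, 34 → 55 (each term is the sum of the two before it).
So the next triple is (729/49/55).

(729/49/55)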